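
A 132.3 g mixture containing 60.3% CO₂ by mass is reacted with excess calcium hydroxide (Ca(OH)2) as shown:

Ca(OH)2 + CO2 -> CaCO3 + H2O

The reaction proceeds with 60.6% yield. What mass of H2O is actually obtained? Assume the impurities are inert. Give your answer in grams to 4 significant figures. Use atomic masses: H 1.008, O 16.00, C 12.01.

Pure CO2 available = 132.3 g × 0.603 = 79.777 g.
M(CO2) = 12.01 + 2(16.00) = 44.01 g/mol.
M(H2O) = 2(1.008) + 16.00 = 18.016 g/mol.
n(CO2) = 79.777 g / 44.01 g/mol = 1.8127 mol.
From the equation the CO2:H2O mole ratio is 1:1, so n(H2O) = 1.8127 × 1/1 = 1.8127 mol.
Mass of H2O = 1.8127 mol × 18.016 g/mol = 32.658 g.
Actual mass collected = 32.658 g × 0.606 = 19.791 g.

19.79 g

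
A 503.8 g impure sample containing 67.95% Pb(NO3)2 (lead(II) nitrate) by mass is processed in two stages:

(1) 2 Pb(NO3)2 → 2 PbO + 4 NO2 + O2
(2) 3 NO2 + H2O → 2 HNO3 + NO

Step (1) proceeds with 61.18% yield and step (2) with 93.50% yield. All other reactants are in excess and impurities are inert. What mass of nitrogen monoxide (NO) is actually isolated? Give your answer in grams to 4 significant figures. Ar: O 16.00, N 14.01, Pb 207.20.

Pure Pb(NO3)2 = 503.8 × 0.6795 = 342.33 g.
M(Pb(NO3)2) = 207.20 + 2(14.01) + 6(16.00) = 331.22 g/mol.
M(NO) = 14.01 + 16.00 = 30.01 g/mol.
n(Pb(NO3)2) = 342.33 / 331.22 = 1.0335 mol.
Step 1 (Pb(NO3)2:NO2 = 2:4): theoretical n(NO2) = 2.0671 mol; at 61.18% yield, n(NO2) = 1.2647 mol.
Step 2 (NO2:NO = 3:1): theoretical n(NO) = 0.42155 mol, so theoretical mass = 0.42155 × 30.01 = 12.651 g.
At 93.50% yield, actual mass of NO = 12.651 × 0.9350 = 11.828 g.

11.83 g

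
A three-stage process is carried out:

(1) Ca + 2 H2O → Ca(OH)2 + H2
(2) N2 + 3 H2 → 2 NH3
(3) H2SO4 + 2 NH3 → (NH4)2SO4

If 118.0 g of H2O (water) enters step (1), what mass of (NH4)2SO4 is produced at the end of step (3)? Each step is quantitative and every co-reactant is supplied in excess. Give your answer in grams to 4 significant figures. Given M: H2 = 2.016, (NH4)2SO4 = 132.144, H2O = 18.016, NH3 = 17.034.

144.3 g

n(H2O) = 118.0 / 18.016 = 6.5497 mol.
Reaction (1): H2O→H2 ratio 2:1 ⇒ n(H2) = 3.2749 mol.
Reaction (2): H2→NH3 ratio 3:2 ⇒ n(NH3) = 2.1832 mol.
Reaction (3): NH3→(NH4)2SO4 ratio 2:1 ⇒ n((NH4)2SO4) = 1.0916 mol.
Mass of (NH4)2SO4 = 1.0916 × 132.144 = 144.25 g.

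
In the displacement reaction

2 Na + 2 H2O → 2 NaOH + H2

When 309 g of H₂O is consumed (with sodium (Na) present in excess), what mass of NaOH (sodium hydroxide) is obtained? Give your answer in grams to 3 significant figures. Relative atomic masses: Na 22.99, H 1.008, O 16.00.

686 g

M(H2O) = 2(1.008) + 16.00 = 18.016 g/mol.
M(NaOH) = 22.99 + 16.00 + 1.008 = 39.998 g/mol.
n(H2O) = 309.0 g / 18.016 g/mol = 17.15 mol.
From the equation the H2O:NaOH mole ratio is 2:2, so n(NaOH) = 17.15 × 2/2 = 17.15 mol.
Mass of NaOH = 17.15 mol × 39.998 g/mol = 686.0 g.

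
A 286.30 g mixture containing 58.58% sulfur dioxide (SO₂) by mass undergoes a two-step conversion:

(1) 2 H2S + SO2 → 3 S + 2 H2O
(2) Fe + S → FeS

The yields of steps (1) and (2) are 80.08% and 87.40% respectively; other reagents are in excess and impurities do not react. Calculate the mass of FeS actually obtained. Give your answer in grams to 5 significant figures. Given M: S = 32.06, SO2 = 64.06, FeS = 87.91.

Pure SO2 = 286.30 × 0.5858 = 167.715 g.
n(SO2) = 167.715 / 64.06 = 2.61809 mol.
Step 1 (SO2:S = 1:3): theoretical n(S) = 7.85426 mol; at 80.08% yield, n(S) = 6.28969 mol.
Step 2 (S:FeS = 1:1): theoretical n(FeS) = 6.28969 mol, so theoretical mass = 6.28969 × 87.91 = 552.926 g.
At 87.40% yield, actual mass of FeS = 552.926 × 0.8740 = 483.258 g.

483.26 g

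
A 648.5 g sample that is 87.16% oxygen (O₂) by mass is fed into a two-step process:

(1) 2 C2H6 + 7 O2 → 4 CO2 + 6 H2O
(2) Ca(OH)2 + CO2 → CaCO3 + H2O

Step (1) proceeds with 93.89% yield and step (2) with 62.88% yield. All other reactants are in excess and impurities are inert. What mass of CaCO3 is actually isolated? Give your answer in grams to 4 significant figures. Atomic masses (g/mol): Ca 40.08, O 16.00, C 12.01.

596.4 g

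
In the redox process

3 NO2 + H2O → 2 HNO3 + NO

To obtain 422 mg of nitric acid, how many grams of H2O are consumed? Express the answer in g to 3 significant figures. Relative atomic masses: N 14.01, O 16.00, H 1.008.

0.0603 g

M(HNO3) = 1.008 + 14.01 + 3(16.00) = 63.018 g/mol.
M(H2O) = 2(1.008) + 16.00 = 18.016 g/mol.
Convert: 422 mg = 0.4220 g.
n(HNO3) = 0.4220 g / 63.018 g/mol = 0.006696 mol.
From the equation the HNO3:H2O mole ratio is 2:1, so n(H2O) = 0.006696 × 1/2 = 0.003348 mol.
Mass of H2O = 0.003348 mol × 18.016 g/mol = 0.06032 g.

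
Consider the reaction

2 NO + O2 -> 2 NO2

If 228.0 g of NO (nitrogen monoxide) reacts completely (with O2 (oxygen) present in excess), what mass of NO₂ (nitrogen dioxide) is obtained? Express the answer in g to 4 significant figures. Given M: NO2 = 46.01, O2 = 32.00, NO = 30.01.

n(NO) = 228.00 g / 30.01 g/mol = 7.5975 mol.
From the equation the NO:NO2 mole ratio is 2:2, so n(NO2) = 7.5975 × 2/2 = 7.5975 mol.
Mass of NO2 = 7.5975 mol × 46.01 g/mol = 349.56 g.

349.6 g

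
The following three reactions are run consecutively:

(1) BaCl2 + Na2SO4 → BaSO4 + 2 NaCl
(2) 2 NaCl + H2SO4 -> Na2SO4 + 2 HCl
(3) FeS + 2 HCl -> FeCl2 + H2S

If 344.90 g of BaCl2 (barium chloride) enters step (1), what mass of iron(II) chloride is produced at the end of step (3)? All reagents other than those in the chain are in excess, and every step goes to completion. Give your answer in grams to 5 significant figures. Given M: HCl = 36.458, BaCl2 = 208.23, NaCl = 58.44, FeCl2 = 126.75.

209.94 g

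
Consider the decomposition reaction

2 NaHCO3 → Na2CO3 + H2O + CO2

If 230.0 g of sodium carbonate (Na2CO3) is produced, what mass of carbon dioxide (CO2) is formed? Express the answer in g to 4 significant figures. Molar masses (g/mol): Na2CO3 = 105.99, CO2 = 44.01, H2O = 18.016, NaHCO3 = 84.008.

95.50 g

n(Na2CO3) = 230.00 g / 105.99 g/mol = 2.1700 mol.
From the equation the Na2CO3:CO2 mole ratio is 1:1, so n(CO2) = 2.1700 × 1/1 = 2.1700 mol.
Mass of CO2 = 2.1700 mol × 44.01 g/mol = 95.502 g.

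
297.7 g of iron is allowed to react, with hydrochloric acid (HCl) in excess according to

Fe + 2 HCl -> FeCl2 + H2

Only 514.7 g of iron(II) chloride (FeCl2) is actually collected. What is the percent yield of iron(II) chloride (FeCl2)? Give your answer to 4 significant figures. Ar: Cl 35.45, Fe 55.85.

76.18 %

M(Fe) = 55.85 g/mol.
M(FeCl2) = 55.85 + 2(35.45) = 126.75 g/mol.
n(Fe) = 297.70 g / 55.85 g/mol = 5.3303 mol.
From the equation the Fe:FeCl2 mole ratio is 1:1, so n(FeCl2) = 5.3303 × 1/1 = 5.3303 mol.
Mass of FeCl2 = 5.3303 mol × 126.75 g/mol = 675.62 g.
This is the theoretical yield. Percent yield = 514.7 g / 675.62 g × 100% = 76.182%.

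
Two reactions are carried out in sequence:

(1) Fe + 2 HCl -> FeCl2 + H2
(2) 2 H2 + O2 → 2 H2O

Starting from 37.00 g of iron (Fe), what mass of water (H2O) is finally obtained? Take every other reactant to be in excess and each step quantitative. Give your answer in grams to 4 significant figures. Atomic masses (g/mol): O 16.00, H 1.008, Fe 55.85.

11.94 g

M(Fe) = 55.85 g/mol.
M(H2O) = 2(1.008) + 16.00 = 18.016 g/mol.
n(Fe) = 37.000 / 55.85 = 0.66249 mol.
Step 1 gives a 1:1 ratio of Fe to H2, so n(H2) = 0.66249 mol.
In step 2 the H2:H2O ratio is 2:2, so n(H2O) = 0.66249 mol.
Mass of H2O = 0.66249 × 18.016 = 11.935 g.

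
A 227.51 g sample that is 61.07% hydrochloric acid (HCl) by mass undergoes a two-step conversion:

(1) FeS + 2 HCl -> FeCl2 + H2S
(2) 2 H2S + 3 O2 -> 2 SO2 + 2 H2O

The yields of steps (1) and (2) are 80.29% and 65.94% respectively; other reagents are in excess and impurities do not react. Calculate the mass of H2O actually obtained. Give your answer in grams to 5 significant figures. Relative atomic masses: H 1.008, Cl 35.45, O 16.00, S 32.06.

Pure HCl = 227.51 × 0.6107 = 138.940 g.
M(HCl) = 1.008 + 35.45 = 36.458 g/mol.
M(H2O) = 2(1.008) + 16.00 = 18.016 g/mol.
n(HCl) = 138.940 / 36.458 = 3.81097 mol.
Step 1 (HCl:H2S = 2:1): theoretical n(H2S) = 1.90549 mol; at 80.29% yield, n(H2S) = 1.52991 mol.
Step 2 (H2S:H2O = 2:2): theoretical n(H2O) = 1.52991 mol, so theoretical mass = 1.52991 × 18.016 = 27.5629 g.
At 65.94% yield, actual mass of H2O = 27.5629 × 0.6594 = 18.1750 g.

18.175 g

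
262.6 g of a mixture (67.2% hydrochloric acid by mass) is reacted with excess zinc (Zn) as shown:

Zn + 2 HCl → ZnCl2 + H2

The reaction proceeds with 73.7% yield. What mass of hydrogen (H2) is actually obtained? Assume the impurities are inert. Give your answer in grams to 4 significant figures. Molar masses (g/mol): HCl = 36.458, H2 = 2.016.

3.596 g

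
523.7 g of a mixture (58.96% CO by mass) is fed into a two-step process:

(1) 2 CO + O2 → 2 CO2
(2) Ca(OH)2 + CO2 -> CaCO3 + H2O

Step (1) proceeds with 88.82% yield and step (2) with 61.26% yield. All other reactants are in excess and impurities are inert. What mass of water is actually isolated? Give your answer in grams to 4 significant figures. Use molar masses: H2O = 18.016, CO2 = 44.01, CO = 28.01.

Pure CO = 523.7 × 0.5896 = 308.77 g.
n(CO) = 308.77 / 28.01 = 11.024 mol.
Step 1 (CO:CO2 = 2:2): theoretical n(CO2) = 11.024 mol; at 88.82% yield, n(CO2) = 9.7912 mol.
Step 2 (CO2:H2O = 1:1): theoretical n(H2O) = 9.7912 mol, so theoretical mass = 9.7912 × 18.016 = 176.40 g.
At 61.26% yield, actual mass of H2O = 176.40 × 0.6126 = 108.06 g.

108.1 g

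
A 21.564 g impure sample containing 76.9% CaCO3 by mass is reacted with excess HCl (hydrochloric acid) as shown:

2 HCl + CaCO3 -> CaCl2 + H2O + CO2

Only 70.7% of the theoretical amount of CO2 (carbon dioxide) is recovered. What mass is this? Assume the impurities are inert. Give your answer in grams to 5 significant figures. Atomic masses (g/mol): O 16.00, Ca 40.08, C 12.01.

5.1551 g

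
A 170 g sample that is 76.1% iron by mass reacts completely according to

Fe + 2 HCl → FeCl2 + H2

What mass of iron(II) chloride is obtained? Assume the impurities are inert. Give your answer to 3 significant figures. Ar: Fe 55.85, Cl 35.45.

Mass of pure Fe = 170 g × 0.761 = 129.4 g.
M(Fe) = 55.85 g/mol.
M(FeCl2) = 55.85 + 2(35.45) = 126.75 g/mol.
n(Fe) = 129.4 g / 55.85 g/mol = 2.316 mol.
From the equation the Fe:FeCl2 mole ratio is 1:1, so n(FeCl2) = 2.316 × 1/1 = 2.316 mol.
Mass of FeCl2 = 2.316 mol × 126.75 g/mol = 293.6 g.

294 g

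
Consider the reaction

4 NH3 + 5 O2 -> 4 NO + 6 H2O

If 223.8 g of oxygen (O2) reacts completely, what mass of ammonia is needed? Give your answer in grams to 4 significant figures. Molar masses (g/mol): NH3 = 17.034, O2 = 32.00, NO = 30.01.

n(O2) = 223.80 g / 32.00 g/mol = 6.9938 mol.
From the equation the O2:NH3 mole ratio is 5:4, so n(NH3) = 6.9938 × 4/5 = 5.5950 mol.
Mass of NH3 = 5.5950 mol × 17.034 g/mol = 95.305 g.

95.31 g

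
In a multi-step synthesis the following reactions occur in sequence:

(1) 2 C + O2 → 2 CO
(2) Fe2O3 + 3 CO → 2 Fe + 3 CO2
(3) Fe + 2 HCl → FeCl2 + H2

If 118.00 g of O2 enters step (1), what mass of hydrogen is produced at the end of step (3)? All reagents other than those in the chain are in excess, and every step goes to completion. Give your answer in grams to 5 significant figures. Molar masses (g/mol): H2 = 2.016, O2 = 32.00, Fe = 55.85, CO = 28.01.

9.9120 g

n(O2) = 118.00 / 32.00 = 3.68750 mol.
Reaction (1): O2→CO ratio 1:2 ⇒ n(CO) = 7.37500 mol.
Reaction (2): CO→Fe ratio 3:2 ⇒ n(Fe) = 4.91667 mol.
Reaction (3): Fe→H2 ratio 1:1 ⇒ n(H2) = 4.91667 mol.
Mass of H2 = 4.91667 × 2.016 = 9.91200 g.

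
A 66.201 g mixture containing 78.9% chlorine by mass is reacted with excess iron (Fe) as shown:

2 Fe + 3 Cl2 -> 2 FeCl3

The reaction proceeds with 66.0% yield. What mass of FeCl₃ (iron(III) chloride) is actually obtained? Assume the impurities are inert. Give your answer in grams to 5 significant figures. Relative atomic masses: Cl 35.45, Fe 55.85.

52.577 g

Pure Cl2 available = 66.201 g × 0.789 = 52.2326 g.
M(Cl2) = 2(35.45) = 70.90 g/mol.
M(FeCl3) = 55.85 + 3(35.45) = 162.20 g/mol.
n(Cl2) = 52.2326 g / 70.90 g/mol = 0.736708 mol.
From the equation the Cl2:FeCl3 mole ratio is 3:2, so n(FeCl3) = 0.736708 × 2/3 = 0.491139 mol.
Mass of FeCl3 = 0.491139 mol × 162.20 g/mol = 79.6627 g.
Actual mass collected = 79.6627 g × 0.660 = 52.5774 g.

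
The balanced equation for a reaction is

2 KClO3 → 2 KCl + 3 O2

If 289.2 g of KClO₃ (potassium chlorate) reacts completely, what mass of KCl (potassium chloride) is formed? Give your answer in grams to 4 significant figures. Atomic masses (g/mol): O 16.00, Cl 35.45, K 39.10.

M(KClO3) = 39.10 + 35.45 + 3(16.00) = 122.55 g/mol.
M(KCl) = 39.10 + 35.45 = 74.55 g/mol.
n(KClO3) = 289.20 g / 122.55 g/mol = 2.3599 mol.
From the equation the KClO3:KCl mole ratio is 2:2, so n(KCl) = 2.3599 × 2/2 = 2.3599 mol.
Mass of KCl = 2.3599 mol × 74.55 g/mol = 175.93 g.

175.9 g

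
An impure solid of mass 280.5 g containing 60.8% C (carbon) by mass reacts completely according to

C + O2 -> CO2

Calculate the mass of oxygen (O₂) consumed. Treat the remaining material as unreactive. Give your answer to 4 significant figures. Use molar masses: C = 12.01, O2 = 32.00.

454.4 g

Mass of pure C = 280.5 g × 0.608 = 170.54 g.
n(C) = 170.54 g / 12.01 g/mol = 14.200 mol.
From the equation the C:O2 mole ratio is 1:1, so n(O2) = 14.200 × 1/1 = 14.200 mol.
Mass of O2 = 14.200 mol × 32.00 g/mol = 454.41 g.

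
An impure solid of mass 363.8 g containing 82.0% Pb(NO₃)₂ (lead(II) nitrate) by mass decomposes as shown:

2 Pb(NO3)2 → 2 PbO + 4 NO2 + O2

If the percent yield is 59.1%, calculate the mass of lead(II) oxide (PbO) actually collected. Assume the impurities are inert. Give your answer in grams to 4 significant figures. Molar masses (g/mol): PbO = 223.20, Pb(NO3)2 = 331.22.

118.8 g

Pure Pb(NO3)2 available = 363.8 g × 0.820 = 298.32 g.
n(Pb(NO3)2) = 298.32 g / 331.22 g/mol = 0.90066 mol.
From the equation the Pb(NO3)2:PbO mole ratio is 2:2, so n(PbO) = 0.90066 × 2/2 = 0.90066 mol.
Mass of PbO = 0.90066 mol × 223.20 g/mol = 201.03 g.
Actual mass collected = 201.03 g × 0.591 = 118.81 g.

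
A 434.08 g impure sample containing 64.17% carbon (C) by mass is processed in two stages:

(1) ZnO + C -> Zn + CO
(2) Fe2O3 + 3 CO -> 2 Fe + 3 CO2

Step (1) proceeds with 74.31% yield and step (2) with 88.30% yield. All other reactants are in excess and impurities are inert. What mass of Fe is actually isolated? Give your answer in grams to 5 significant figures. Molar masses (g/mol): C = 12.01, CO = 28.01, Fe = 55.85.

566.63 g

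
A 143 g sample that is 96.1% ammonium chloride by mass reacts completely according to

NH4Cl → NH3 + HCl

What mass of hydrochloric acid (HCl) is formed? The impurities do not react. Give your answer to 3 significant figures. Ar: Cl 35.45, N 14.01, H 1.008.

Mass of pure NH4Cl = 143 g × 0.961 = 137.4 g.
M(NH4Cl) = 14.01 + 4(1.008) + 35.45 = 53.492 g/mol.
M(HCl) = 1.008 + 35.45 = 36.458 g/mol.
n(NH4Cl) = 137.4 g / 53.492 g/mol = 2.569 mol.
From the equation the NH4Cl:HCl mole ratio is 1:1, so n(HCl) = 2.569 × 1/1 = 2.569 mol.
Mass of HCl = 2.569 mol × 36.458 g/mol = 93.66 g.

93.7 g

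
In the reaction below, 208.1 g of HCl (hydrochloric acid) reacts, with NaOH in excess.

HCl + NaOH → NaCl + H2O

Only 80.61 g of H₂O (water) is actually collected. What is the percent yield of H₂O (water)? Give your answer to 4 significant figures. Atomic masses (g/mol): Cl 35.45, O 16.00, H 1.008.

M(HCl) = 1.008 + 35.45 = 36.458 g/mol.
M(H2O) = 2(1.008) + 16.00 = 18.016 g/mol.
n(HCl) = 208.10 g / 36.458 g/mol = 5.7079 mol.
From the equation the HCl:H2O mole ratio is 1:1, so n(H2O) = 5.7079 × 1/1 = 5.7079 mol.
Mass of H2O = 5.7079 mol × 18.016 g/mol = 102.83 g.
This is the theoretical yield. Percent yield = 80.61 g / 102.83 g × 100% = 78.388%.

78.39 %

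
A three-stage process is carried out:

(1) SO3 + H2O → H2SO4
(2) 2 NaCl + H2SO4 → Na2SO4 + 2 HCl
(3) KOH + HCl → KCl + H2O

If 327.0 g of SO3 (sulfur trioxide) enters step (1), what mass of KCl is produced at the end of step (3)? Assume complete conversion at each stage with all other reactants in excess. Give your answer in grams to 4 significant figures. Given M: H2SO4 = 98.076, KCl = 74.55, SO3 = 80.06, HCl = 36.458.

609.0 g

n(SO3) = 327.0 / 80.06 = 4.0844 mol.
Reaction (1): SO3→H2SO4 ratio 1:1 ⇒ n(H2SO4) = 4.0844 mol.
Reaction (2): H2SO4→HCl ratio 1:2 ⇒ n(HCl) = 8.1689 mol.
Reaction (3): HCl→KCl ratio 1:1 ⇒ n(KCl) = 8.1689 mol.
Mass of KCl = 8.1689 × 74.55 = 608.99 g.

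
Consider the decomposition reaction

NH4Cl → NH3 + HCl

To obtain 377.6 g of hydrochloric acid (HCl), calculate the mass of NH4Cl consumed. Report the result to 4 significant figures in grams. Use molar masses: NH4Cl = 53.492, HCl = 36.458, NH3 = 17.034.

n(HCl) = 377.60 g / 36.458 g/mol = 10.357 mol.
From the equation the HCl:NH4Cl mole ratio is 1:1, so n(NH4Cl) = 10.357 × 1/1 = 10.357 mol.
Mass of NH4Cl = 10.357 mol × 53.492 g/mol = 554.02 g.

554.0 g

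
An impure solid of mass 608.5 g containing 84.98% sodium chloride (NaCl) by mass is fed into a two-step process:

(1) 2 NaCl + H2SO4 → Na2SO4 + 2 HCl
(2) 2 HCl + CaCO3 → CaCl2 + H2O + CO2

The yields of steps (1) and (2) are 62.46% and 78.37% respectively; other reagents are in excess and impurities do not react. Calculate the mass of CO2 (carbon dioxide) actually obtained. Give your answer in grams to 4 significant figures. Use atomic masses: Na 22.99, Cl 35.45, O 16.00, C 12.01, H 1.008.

95.31 g

Pure NaCl = 608.5 × 0.8498 = 517.10 g.
M(NaCl) = 22.99 + 35.45 = 58.44 g/mol.
M(CO2) = 12.01 + 2(16.00) = 44.01 g/mol.
n(NaCl) = 517.10 / 58.44 = 8.8484 mol.
Step 1 (NaCl:HCl = 2:2): theoretical n(HCl) = 8.8484 mol; at 62.46% yield, n(HCl) = 5.5267 mol.
Step 2 (HCl:CO2 = 2:1): theoretical n(CO2) = 2.7634 mol, so theoretical mass = 2.7634 × 44.01 = 121.62 g.
At 78.37% yield, actual mass of CO2 = 121.62 × 0.7837 = 95.310 g.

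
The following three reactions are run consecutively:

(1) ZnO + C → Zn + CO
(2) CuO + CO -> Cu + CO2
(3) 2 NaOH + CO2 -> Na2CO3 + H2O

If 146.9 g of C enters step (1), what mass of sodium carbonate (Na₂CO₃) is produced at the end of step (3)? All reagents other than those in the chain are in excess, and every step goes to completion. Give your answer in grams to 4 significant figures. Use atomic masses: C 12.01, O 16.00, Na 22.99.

M(C) = 12.01 g/mol.
M(Na2CO3) = 2(22.99) + 12.01 + 3(16.00) = 105.99 g/mol.
n(C) = 146.9 / 12.01 = 12.231 mol.
Reaction (1): C→CO ratio 1:1 ⇒ n(CO) = 12.231 mol.
Reaction (2): CO→CO2 ratio 1:1 ⇒ n(CO2) = 12.231 mol.
Reaction (3): CO2→Na2CO3 ratio 1:1 ⇒ n(Na2CO3) = 12.231 mol.
Mass of Na2CO3 = 12.231 × 105.99 = 1296.4 g.

1296 g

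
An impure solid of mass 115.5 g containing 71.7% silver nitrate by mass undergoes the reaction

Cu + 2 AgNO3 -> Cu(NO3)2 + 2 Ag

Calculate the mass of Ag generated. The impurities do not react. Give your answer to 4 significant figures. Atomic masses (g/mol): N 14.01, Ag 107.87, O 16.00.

Mass of pure AgNO3 = 115.5 g × 0.717 = 82.814 g.
M(AgNO3) = 107.87 + 14.01 + 3(16.00) = 169.88 g/mol.
M(Ag) = 107.87 g/mol.
n(AgNO3) = 82.814 g / 169.88 g/mol = 0.48748 mol.
From the equation the AgNO3:Ag mole ratio is 2:2, so n(Ag) = 0.48748 × 2/2 = 0.48748 mol.
Mass of Ag = 0.48748 mol × 107.87 g/mol = 52.585 g.

52.58 g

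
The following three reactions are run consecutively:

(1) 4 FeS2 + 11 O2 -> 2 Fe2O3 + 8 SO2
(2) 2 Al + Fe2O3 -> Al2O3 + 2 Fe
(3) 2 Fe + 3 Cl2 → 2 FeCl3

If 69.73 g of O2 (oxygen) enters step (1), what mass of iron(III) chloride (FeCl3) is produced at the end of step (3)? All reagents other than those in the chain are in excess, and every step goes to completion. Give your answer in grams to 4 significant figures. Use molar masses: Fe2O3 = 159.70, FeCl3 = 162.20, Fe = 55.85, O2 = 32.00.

n(O2) = 69.73 / 32.00 = 2.1791 mol.
Reaction (1): O2→Fe2O3 ratio 11:2 ⇒ n(Fe2O3) = 0.39619 mol.
Reaction (2): Fe2O3→Fe ratio 1:2 ⇒ n(Fe) = 0.79239 mol.
Reaction (3): Fe→FeCl3 ratio 2:2 ⇒ n(FeCl3) = 0.79239 mol.
Mass of FeCl3 = 0.79239 × 162.20 = 128.53 g.

128.5 g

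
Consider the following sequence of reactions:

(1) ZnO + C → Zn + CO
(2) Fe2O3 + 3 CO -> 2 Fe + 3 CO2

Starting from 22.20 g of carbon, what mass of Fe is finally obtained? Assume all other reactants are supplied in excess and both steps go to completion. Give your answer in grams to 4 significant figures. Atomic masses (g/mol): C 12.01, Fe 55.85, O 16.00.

68.82 g

M(C) = 12.01 g/mol.
M(Fe) = 55.85 g/mol.
n(C) = 22.200 / 12.01 = 1.8485 mol.
Step 1 gives a 1:1 ratio of C to CO, so n(CO) = 1.8485 mol.
In step 2 the CO:Fe ratio is 3:2, so n(Fe) = 1.2323 mol.
Mass of Fe = 1.2323 × 55.85 = 68.824 g.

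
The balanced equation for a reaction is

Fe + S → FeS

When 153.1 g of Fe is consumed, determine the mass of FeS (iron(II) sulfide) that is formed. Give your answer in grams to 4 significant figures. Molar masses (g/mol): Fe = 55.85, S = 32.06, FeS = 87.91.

n(Fe) = 153.10 g / 55.85 g/mol = 2.7413 mol.
From the equation the Fe:FeS mole ratio is 1:1, so n(FeS) = 2.7413 × 1/1 = 2.7413 mol.
Mass of FeS = 2.7413 mol × 87.91 g/mol = 240.99 g.

241.0 g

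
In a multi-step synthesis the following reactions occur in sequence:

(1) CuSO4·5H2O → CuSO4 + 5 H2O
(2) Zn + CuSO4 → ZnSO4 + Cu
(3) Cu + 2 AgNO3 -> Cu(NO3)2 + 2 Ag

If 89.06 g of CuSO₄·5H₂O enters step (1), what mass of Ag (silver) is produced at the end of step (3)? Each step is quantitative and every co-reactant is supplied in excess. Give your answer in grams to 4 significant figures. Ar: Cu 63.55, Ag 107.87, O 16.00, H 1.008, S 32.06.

M(CuSO4·5H2O) = 63.55 + 32.06 + 9(16.00) + 10(1.008) = 249.69 g/mol.
M(Ag) = 107.87 g/mol.
n(CuSO4·5H2O) = 89.06 / 249.69 = 0.35668 mol.
Reaction (1): CuSO4·5H2O→CuSO4 ratio 1:1 ⇒ n(CuSO4) = 0.35668 mol.
Reaction (2): CuSO4→Cu ratio 1:1 ⇒ n(Cu) = 0.35668 mol.
Reaction (3): Cu→Ag ratio 1:2 ⇒ n(Ag) = 0.71336 mol.
Mass of Ag = 0.71336 × 107.87 = 76.951 g.

76.95 g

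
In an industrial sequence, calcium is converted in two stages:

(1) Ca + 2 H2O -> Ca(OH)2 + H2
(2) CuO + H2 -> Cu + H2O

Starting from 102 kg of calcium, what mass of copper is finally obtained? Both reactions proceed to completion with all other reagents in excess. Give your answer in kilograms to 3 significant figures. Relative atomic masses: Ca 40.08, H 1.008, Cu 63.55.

162 kg

M(Ca) = 40.08 g/mol.
M(Cu) = 63.55 g/mol.
102 kg = 102000 g.
n(Ca) = 102000 / 40.08 = 2545 mol.
Step 1 gives a 1:1 ratio of Ca to H2, so n(H2) = 2545 mol.
In step 2 the H2:Cu ratio is 1:1, so n(Cu) = 2545 mol.
Mass of Cu = 2545 × 63.55 = 161700 g = 162 kg.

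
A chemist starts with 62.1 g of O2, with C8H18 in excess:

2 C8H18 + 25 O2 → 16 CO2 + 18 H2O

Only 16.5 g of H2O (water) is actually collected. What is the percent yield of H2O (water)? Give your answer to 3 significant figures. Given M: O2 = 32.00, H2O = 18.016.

65.5 %

n(O2) = 62.10 g / 32.00 g/mol = 1.941 mol.
From the equation the O2:H2O mole ratio is 25:18, so n(H2O) = 1.941 × 18/25 = 1.397 mol.
Mass of H2O = 1.397 mol × 18.016 g/mol = 25.17 g.
This is the theoretical yield. Percent yield = 16.5 g / 25.17 g × 100% = 65.55%.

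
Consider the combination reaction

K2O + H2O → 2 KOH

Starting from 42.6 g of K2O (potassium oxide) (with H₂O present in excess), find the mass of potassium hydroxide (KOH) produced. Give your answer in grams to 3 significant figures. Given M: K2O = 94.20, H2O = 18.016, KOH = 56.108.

50.7 g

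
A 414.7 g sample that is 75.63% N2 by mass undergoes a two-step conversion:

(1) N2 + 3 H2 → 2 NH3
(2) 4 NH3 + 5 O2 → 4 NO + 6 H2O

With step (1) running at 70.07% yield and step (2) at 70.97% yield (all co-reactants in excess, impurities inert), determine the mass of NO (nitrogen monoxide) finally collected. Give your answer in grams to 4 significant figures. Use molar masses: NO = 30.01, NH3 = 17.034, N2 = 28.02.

Pure N2 = 414.7 × 0.7563 = 313.64 g.
n(N2) = 313.64 / 28.02 = 11.193 mol.
Step 1 (N2:NH3 = 1:2): theoretical n(NH3) = 22.387 mol; at 70.07% yield, n(NH3) = 15.686 mol.
Step 2 (NH3:NO = 4:4): theoretical n(NO) = 15.686 mol, so theoretical mass = 15.686 × 30.01 = 470.75 g.
At 70.97% yield, actual mass of NO = 470.75 × 0.7097 = 334.09 g.

334.1 g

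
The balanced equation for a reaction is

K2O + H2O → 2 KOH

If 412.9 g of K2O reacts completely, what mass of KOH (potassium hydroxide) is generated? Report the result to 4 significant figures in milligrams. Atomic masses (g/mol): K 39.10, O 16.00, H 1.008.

491900 mg

M(K2O) = 2(39.10) + 16.00 = 94.20 g/mol.
M(KOH) = 39.10 + 16.00 + 1.008 = 56.108 g/mol.
n(K2O) = 412.90 g / 94.20 g/mol = 4.3832 mol.
From the equation the K2O:KOH mole ratio is 1:2, so n(KOH) = 4.3832 × 2/1 = 8.7665 mol.
Mass of KOH = 8.7665 mol × 56.108 g/mol = 491.87 g.
Converting to mg: 491.87 g = 491900 mg.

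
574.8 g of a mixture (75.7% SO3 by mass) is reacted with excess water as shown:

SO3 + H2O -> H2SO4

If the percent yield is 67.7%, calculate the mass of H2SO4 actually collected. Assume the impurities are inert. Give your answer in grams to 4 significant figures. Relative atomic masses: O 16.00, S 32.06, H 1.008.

Pure SO3 available = 574.8 g × 0.757 = 435.12 g.
M(SO3) = 32.06 + 3(16.00) = 80.06 g/mol.
M(H2SO4) = 2(1.008) + 32.06 + 4(16.00) = 98.076 g/mol.
n(SO3) = 435.12 g / 80.06 g/mol = 5.4350 mol.
From the equation the SO3:H2SO4 mole ratio is 1:1, so n(H2SO4) = 5.4350 × 1/1 = 5.4350 mol.
Mass of H2SO4 = 5.4350 mol × 98.076 g/mol = 533.04 g.
Actual mass collected = 533.04 g × 0.677 = 360.87 g.

360.9 g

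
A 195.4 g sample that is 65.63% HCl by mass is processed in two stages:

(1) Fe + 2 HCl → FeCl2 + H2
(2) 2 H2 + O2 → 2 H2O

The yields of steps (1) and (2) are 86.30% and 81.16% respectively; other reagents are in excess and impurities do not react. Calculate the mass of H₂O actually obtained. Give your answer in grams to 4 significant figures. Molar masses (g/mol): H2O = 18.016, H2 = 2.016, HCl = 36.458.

Pure HCl = 195.4 × 0.6563 = 128.24 g.
n(HCl) = 128.24 / 36.458 = 3.5175 mol.
Step 1 (HCl:H2 = 2:1): theoretical n(H2) = 1.7588 mol; at 86.30% yield, n(H2) = 1.5178 mol.
Step 2 (H2:H2O = 2:2): theoretical n(H2O) = 1.5178 mol, so theoretical mass = 1.5178 × 18.016 = 27.345 g.
At 81.16% yield, actual mass of H2O = 27.345 × 0.8116 = 22.193 g.

22.19 g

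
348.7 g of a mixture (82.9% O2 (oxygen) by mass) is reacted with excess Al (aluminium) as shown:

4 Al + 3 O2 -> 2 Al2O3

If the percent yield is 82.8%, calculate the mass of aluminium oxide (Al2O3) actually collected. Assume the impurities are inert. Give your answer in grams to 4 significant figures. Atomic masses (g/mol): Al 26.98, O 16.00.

Pure O2 available = 348.7 g × 0.829 = 289.07 g.
M(O2) = 2(16.00) = 32.00 g/mol.
M(Al2O3) = 2(26.98) + 3(16.00) = 101.96 g/mol.
n(O2) = 289.07 g / 32.00 g/mol = 9.0335 mol.
From the equation the O2:Al2O3 mole ratio is 3:2, so n(Al2O3) = 9.0335 × 2/3 = 6.0223 mol.
Mass of Al2O3 = 6.0223 mol × 101.96 g/mol = 614.04 g.
Actual mass collected = 614.04 g × 0.828 = 508.42 g.

508.4 g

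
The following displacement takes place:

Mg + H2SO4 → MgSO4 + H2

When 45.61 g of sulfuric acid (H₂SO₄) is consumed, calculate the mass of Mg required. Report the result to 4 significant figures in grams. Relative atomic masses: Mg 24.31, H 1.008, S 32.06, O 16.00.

11.31 g

M(H2SO4) = 2(1.008) + 32.06 + 4(16.00) = 98.076 g/mol.
M(Mg) = 24.31 g/mol.
n(H2SO4) = 45.610 g / 98.076 g/mol = 0.46505 mol.
From the equation the H2SO4:Mg mole ratio is 1:1, so n(Mg) = 0.46505 × 1/1 = 0.46505 mol.
Mass of Mg = 0.46505 mol × 24.31 g/mol = 11.305 g.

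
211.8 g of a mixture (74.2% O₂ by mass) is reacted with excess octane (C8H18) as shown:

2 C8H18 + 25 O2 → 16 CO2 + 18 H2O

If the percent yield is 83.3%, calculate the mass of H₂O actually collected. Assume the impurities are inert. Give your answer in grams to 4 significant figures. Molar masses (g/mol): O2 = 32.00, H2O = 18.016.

53.07 g

Pure O2 available = 211.8 g × 0.742 = 157.16 g.
n(O2) = 157.16 g / 32.00 g/mol = 4.9111 mol.
From the equation the O2:H2O mole ratio is 25:18, so n(H2O) = 4.9111 × 18/25 = 3.5360 mol.
Mass of H2O = 3.5360 mol × 18.016 g/mol = 63.705 g.
Actual mass collected = 63.705 g × 0.833 = 53.066 g.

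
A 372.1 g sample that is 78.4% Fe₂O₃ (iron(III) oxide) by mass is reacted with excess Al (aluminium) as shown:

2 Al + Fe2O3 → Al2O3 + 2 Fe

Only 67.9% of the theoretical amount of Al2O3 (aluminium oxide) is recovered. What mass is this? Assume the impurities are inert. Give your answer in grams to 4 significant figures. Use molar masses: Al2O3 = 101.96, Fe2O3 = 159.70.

126.5 g

Pure Fe2O3 available = 372.1 g × 0.784 = 291.73 g.
n(Fe2O3) = 291.73 g / 159.70 g/mol = 1.8267 mol.
From the equation the Fe2O3:Al2O3 mole ratio is 1:1, so n(Al2O3) = 1.8267 × 1/1 = 1.8267 mol.
Mass of Al2O3 = 1.8267 mol × 101.96 g/mol = 186.25 g.
Actual mass collected = 186.25 g × 0.679 = 126.47 g.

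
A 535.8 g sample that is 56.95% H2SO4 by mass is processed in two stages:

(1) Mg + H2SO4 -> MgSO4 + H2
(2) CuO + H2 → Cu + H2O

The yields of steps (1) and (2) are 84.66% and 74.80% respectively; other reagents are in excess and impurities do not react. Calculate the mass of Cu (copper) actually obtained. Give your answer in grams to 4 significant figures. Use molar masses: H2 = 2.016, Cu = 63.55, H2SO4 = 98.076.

125.2 g

Pure H2SO4 = 535.8 × 0.5695 = 305.14 g.
n(H2SO4) = 305.14 / 98.076 = 3.1112 mol.
Step 1 (H2SO4:H2 = 1:1): theoretical n(H2) = 3.1112 mol; at 84.66% yield, n(H2) = 2.6340 mol.
Step 2 (H2:Cu = 1:1): theoretical n(Cu) = 2.6340 mol, so theoretical mass = 2.6340 × 63.55 = 167.39 g.
At 74.80% yield, actual mass of Cu = 167.39 × 0.7480 = 125.21 g.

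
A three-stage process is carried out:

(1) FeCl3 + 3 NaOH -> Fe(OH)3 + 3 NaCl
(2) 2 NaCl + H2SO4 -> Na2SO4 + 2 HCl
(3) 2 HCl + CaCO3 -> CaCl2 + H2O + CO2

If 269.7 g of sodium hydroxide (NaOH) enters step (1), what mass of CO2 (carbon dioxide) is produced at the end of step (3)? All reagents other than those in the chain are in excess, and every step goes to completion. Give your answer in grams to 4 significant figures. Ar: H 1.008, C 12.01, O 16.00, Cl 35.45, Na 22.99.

M(NaOH) = 22.99 + 16.00 + 1.008 = 39.998 g/mol.
M(CO2) = 12.01 + 2(16.00) = 44.01 g/mol.
n(NaOH) = 269.7 / 39.998 = 6.7428 mol.
Reaction (1): NaOH→NaCl ratio 3:3 ⇒ n(NaCl) = 6.7428 mol.
Reaction (2): NaCl→HCl ratio 2:2 ⇒ n(HCl) = 6.7428 mol.
Reaction (3): HCl→CO2 ratio 2:1 ⇒ n(CO2) = 3.3714 mol.
Mass of CO2 = 3.3714 × 44.01 = 148.38 g.

148.4 g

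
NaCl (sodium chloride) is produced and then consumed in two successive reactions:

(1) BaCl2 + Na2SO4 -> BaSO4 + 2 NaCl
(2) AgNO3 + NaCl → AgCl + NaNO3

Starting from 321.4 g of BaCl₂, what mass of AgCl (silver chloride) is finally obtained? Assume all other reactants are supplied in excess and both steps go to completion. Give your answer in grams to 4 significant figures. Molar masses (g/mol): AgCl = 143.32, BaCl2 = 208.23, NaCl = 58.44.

n(BaCl2) = 321.40 / 208.23 = 1.5435 mol.
Step 1 gives a 1:2 ratio of BaCl2 to NaCl, so n(NaCl) = 3.0870 mol.
In step 2 the NaCl:AgCl ratio is 1:1, so n(AgCl) = 3.0870 mol.
Mass of AgCl = 3.0870 × 143.32 = 442.42 g.

442.4 g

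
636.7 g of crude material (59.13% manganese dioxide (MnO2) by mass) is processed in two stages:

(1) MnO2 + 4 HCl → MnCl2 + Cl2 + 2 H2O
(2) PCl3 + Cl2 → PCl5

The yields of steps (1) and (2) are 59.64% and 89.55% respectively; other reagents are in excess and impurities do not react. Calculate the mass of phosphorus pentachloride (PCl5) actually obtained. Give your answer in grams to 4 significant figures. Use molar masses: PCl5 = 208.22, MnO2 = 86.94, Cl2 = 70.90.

481.6 g

Pure MnO2 = 636.7 × 0.5913 = 376.48 g.
n(MnO2) = 376.48 / 86.94 = 4.3304 mol.
Step 1 (MnO2:Cl2 = 1:1): theoretical n(Cl2) = 4.3304 mol; at 59.64% yield, n(Cl2) = 2.5826 mol.
Step 2 (Cl2:PCl5 = 1:1): theoretical n(PCl5) = 2.5826 mol, so theoretical mass = 2.5826 × 208.22 = 537.75 g.
At 89.55% yield, actual mass of PCl5 = 537.75 × 0.8955 = 481.56 g.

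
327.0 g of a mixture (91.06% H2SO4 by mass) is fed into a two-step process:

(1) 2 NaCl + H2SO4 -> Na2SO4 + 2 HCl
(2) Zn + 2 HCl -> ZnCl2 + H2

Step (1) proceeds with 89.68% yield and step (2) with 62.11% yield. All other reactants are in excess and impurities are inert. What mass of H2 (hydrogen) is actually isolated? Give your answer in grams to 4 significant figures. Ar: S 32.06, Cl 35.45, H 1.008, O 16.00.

Pure H2SO4 = 327.0 × 0.9106 = 297.77 g.
M(H2SO4) = 2(1.008) + 32.06 + 4(16.00) = 98.076 g/mol.
M(H2) = 2(1.008) = 2.016 g/mol.
n(H2SO4) = 297.77 / 98.076 = 3.0361 mol.
Step 1 (H2SO4:HCl = 1:2): theoretical n(HCl) = 6.0722 mol; at 89.68% yield, n(HCl) = 5.4455 mol.
Step 2 (HCl:H2 = 2:1): theoretical n(H2) = 2.7228 mol, so theoretical mass = 2.7228 × 2.016 = 5.4891 g.
At 62.11% yield, actual mass of H2 = 5.4891 × 0.6211 = 3.4093 g.

3.409 g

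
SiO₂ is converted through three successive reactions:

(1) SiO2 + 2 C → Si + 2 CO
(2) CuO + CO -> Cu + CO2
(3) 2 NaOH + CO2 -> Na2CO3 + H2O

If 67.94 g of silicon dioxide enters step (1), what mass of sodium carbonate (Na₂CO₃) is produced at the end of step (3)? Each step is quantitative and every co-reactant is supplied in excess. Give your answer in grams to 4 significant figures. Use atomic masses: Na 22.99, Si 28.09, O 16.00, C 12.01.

239.7 g

M(SiO2) = 28.09 + 2(16.00) = 60.09 g/mol.
M(Na2CO3) = 2(22.99) + 12.01 + 3(16.00) = 105.99 g/mol.
n(SiO2) = 67.94 / 60.09 = 1.1306 mol.
Reaction (1): SiO2→CO ratio 1:2 ⇒ n(CO) = 2.2613 mol.
Reaction (2): CO→CO2 ratio 1:1 ⇒ n(CO2) = 2.2613 mol.
Reaction (3): CO2→Na2CO3 ratio 1:1 ⇒ n(Na2CO3) = 2.2613 mol.
Mass of Na2CO3 = 2.2613 × 105.99 = 239.67 g.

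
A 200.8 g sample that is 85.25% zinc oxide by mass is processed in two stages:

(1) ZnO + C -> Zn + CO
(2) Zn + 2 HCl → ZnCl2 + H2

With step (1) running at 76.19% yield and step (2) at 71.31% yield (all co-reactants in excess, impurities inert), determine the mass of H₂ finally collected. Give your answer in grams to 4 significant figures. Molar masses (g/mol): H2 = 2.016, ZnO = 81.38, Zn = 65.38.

2.304 g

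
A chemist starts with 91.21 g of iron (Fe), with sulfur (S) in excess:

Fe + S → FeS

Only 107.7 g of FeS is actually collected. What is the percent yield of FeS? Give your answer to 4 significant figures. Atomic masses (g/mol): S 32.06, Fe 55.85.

75.02 %

M(Fe) = 55.85 g/mol.
M(FeS) = 55.85 + 32.06 = 87.91 g/mol.
n(Fe) = 91.210 g / 55.85 g/mol = 1.6331 mol.
From the equation the Fe:FeS mole ratio is 1:1, so n(FeS) = 1.6331 × 1/1 = 1.6331 mol.
Mass of FeS = 1.6331 mol × 87.91 g/mol = 143.57 g.
This is the theoretical yield. Percent yield = 107.7 g / 143.57 g × 100% = 75.017%.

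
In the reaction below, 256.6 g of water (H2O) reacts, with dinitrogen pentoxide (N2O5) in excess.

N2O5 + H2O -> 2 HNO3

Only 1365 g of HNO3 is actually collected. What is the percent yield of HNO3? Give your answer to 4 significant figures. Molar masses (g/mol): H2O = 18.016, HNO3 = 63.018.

n(H2O) = 256.60 g / 18.016 g/mol = 14.243 mol.
From the equation the H2O:HNO3 mole ratio is 1:2, so n(HNO3) = 14.243 × 2/1 = 28.486 mol.
Mass of HNO3 = 28.486 mol × 63.018 g/mol = 1795.1 g.
This is the theoretical yield. Percent yield = 1365 g / 1795.1 g × 100% = 76.040%.

76.04 %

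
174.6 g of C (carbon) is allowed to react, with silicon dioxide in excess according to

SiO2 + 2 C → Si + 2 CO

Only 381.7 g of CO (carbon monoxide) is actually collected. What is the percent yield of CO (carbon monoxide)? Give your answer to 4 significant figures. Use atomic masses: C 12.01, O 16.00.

93.74 %

M(C) = 12.01 g/mol.
M(CO) = 12.01 + 16.00 = 28.01 g/mol.
n(C) = 174.60 g / 12.01 g/mol = 14.538 mol.
From the equation the C:CO mole ratio is 2:2, so n(CO) = 14.538 × 2/2 = 14.538 mol.
Mass of CO = 14.538 mol × 28.01 g/mol = 407.21 g.
This is the theoretical yield. Percent yield = 381.7 g / 407.21 g × 100% = 93.736%.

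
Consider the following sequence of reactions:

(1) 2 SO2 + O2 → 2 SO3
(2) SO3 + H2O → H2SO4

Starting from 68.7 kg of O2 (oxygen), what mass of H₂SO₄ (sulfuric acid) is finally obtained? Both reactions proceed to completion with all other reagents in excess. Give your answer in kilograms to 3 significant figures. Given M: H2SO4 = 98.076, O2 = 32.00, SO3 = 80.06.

68.7 kg = 68700 g.
n(O2) = 68700 / 32.00 = 2147 mol.
Step 1 gives a 1:2 ratio of O2 to SO3, so n(SO3) = 4294 mol.
In step 2 the SO3:H2SO4 ratio is 1:1, so n(H2SO4) = 4294 mol.
Mass of H2SO4 = 4294 × 98.076 = 421100 g = 421 kg.

421 kg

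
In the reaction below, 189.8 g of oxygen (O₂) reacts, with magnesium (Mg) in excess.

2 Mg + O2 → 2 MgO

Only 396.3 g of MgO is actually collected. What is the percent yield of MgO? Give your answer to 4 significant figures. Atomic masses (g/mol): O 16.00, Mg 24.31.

M(O2) = 2(16.00) = 32.00 g/mol.
M(MgO) = 24.31 + 16.00 = 40.31 g/mol.
n(O2) = 189.80 g / 32.00 g/mol = 5.9313 mol.
From the equation the O2:MgO mole ratio is 1:2, so n(MgO) = 5.9313 × 2/1 = 11.863 mol.
Mass of MgO = 11.863 mol × 40.31 g/mol = 478.18 g.
This is the theoretical yield. Percent yield = 396.3 g / 478.18 g × 100% = 82.877%.

82.88 %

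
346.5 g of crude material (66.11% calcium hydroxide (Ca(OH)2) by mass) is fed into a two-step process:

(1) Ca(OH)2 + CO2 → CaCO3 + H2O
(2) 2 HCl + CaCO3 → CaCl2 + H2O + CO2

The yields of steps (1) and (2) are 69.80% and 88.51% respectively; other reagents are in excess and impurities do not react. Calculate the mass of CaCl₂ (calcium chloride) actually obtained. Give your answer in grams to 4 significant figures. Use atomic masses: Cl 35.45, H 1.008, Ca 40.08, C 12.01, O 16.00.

212.0 g

Pure Ca(OH)2 = 346.5 × 0.6611 = 229.07 g.
M(Ca(OH)2) = 40.08 + 2(16.00) + 2(1.008) = 74.096 g/mol.
M(CaCl2) = 40.08 + 2(35.45) = 110.98 g/mol.
n(Ca(OH)2) = 229.07 / 74.096 = 3.0915 mol.
Step 1 (Ca(OH)2:CaCO3 = 1:1): theoretical n(CaCO3) = 3.0915 mol; at 69.80% yield, n(CaCO3) = 2.1579 mol.
Step 2 (CaCO3:CaCl2 = 1:1): theoretical n(CaCl2) = 2.1579 mol, so theoretical mass = 2.1579 × 110.98 = 239.48 g.
At 88.51% yield, actual mass of CaCl2 = 239.48 × 0.8851 = 211.97 g.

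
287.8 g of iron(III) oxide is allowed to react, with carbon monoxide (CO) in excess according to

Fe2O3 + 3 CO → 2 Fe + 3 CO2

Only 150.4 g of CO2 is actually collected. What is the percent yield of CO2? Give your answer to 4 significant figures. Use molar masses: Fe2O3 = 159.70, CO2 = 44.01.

63.21 %

n(Fe2O3) = 287.80 g / 159.70 g/mol = 1.8021 mol.
From the equation the Fe2O3:CO2 mole ratio is 1:3, so n(CO2) = 1.8021 × 3/1 = 5.4064 mol.
Mass of CO2 = 5.4064 mol × 44.01 g/mol = 237.94 g.
This is the theoretical yield. Percent yield = 150.4 g / 237.94 g × 100% = 63.211%.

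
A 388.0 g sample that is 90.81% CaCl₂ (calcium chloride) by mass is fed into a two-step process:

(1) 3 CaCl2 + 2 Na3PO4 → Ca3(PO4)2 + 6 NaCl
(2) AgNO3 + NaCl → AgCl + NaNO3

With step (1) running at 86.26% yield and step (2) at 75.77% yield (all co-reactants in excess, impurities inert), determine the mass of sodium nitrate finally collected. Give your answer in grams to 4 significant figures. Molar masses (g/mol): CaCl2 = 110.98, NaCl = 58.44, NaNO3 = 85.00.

352.8 g

Pure CaCl2 = 388.0 × 0.9081 = 352.34 g.
n(CaCl2) = 352.34 / 110.98 = 3.1748 mol.
Step 1 (CaCl2:NaCl = 3:6): theoretical n(NaCl) = 6.3497 mol; at 86.26% yield, n(NaCl) = 5.4772 mol.
Step 2 (NaCl:NaNO3 = 1:1): theoretical n(NaNO3) = 5.4772 mol, so theoretical mass = 5.4772 × 85.00 = 465.56 g.
At 75.77% yield, actual mass of NaNO3 = 465.56 × 0.7577 = 352.76 g.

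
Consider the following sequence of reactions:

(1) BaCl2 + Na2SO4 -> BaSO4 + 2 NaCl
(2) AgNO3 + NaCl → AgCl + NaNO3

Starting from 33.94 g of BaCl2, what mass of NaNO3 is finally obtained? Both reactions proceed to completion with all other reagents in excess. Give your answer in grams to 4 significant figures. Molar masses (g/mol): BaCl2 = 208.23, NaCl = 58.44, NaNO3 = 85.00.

n(BaCl2) = 33.940 / 208.23 = 0.16299 mol.
Step 1 gives a 1:2 ratio of BaCl2 to NaCl, so n(NaCl) = 0.32599 mol.
In step 2 the NaCl:NaNO3 ratio is 1:1, so n(NaNO3) = 0.32599 mol.
Mass of NaNO3 = 0.32599 × 85.00 = 27.709 g.

27.71 g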